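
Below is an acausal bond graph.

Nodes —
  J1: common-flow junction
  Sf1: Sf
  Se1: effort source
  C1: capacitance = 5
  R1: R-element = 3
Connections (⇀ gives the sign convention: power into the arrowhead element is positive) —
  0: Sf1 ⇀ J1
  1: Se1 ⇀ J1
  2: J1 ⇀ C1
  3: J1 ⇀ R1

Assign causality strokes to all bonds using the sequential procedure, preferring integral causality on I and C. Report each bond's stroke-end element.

b0 |Sf1  (Sf1 fixes flow; stroke at Sf1)
b1 |J1  (source Se1 imposes e)
b2 |J1  (J1 flow already set via bond 0)
b3 |J1  (J1 flow already set via bond 0)

b0 stroke→Sf1
b1 stroke→J1
b2 stroke→J1
b3 stroke→J1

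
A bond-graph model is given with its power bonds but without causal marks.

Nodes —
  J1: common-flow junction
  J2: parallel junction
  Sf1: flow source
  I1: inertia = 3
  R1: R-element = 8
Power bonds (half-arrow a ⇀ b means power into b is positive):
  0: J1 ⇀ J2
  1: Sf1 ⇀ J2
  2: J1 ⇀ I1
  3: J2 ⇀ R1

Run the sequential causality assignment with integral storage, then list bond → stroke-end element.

β0 |J1
β1 |Sf1
β2 |I1
β3 |J2

#1 |Sf1  (Sf1: flow source, stroke at near end)
#2 |I1  (prefer integral on I1)
#0 |J1  (J1 flow already set via bond 2)
#3 |J2  (J2 needs exactly one e-in)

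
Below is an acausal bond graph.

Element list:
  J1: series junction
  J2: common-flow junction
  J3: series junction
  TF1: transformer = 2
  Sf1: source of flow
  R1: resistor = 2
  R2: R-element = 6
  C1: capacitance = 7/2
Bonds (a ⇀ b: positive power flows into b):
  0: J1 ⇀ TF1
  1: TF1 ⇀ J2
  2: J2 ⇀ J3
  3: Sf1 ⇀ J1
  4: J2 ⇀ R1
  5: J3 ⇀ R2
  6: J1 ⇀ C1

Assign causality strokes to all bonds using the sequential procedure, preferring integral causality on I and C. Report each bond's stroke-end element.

#0 |J1
#1 |TF1
#2 |J2
#3 |Sf1
#4 |J2
#5 |J3
#6 |J1

b3 →Sf1  (source Sf1 imposes f)
b0 →J1  (common-f at J1 fixed by 3)
b6 →J1  (1-jn J1 has f-setter on 3)
b1 →TF1  (TF TF1: opposite of bond 0)
b2 →J2  (J2: bond 1 brought flow, rest push out)
b4 →J2  (1-jn J2 has f-setter on 1)
b5 →J3  (J3: bond 2 brought flow, rest push out)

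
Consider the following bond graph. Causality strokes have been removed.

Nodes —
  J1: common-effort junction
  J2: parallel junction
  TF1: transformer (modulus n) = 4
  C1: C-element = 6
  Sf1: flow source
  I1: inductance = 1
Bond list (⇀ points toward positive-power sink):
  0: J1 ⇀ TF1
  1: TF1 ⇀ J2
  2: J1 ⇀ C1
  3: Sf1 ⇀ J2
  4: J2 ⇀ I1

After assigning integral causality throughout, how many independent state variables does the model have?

2  (C1, I1 all integral)

#3 stroke at Sf1  (Sf1: flow source, stroke at near end)
#2 stroke at J1  (C1: C, integral causality)
#0 stroke at TF1  (J1 effort already set via bond 2)
#1 stroke at J2  (TF1: transformer flips bond 0)
#4 stroke at I1  (J2 effort already set via bond 1)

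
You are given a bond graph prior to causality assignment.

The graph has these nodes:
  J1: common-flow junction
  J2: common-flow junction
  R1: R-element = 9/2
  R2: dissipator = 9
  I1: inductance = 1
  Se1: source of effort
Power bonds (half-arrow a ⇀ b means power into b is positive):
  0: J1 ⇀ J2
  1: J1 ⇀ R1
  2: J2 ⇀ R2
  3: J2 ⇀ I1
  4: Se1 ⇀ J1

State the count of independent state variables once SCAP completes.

1  (I1 all integral)

β4 stroke at J1  (Se1 (Se) sets effort on bond)
β3 stroke at I1  (I1 integral (f out))
β0 stroke at J2  (1-jn J2 has f-setter on 3)
β2 stroke at J2  (J2: bond 3 brought flow, rest push out)
β1 stroke at J1  (J1 flow already set via bond 0)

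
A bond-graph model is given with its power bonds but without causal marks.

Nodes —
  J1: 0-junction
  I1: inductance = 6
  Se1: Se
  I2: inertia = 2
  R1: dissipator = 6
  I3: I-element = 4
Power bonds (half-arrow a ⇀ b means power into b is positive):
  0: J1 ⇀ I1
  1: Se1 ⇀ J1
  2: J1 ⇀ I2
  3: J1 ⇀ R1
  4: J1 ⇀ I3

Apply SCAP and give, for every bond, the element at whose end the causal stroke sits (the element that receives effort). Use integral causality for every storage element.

β0 →I1
β1 →J1
β2 →I2
β3 →R1
β4 →I3

#1 stroke at J1  (source Se1 imposes e)
#0 stroke at I1  (J1: bond 1 brought effort, rest push out)
#2 stroke at I2  (common-e at J1 fixed by 1)
#3 stroke at R1  (J1 effort already set via bond 1)
#4 stroke at I3  (common-e at J1 fixed by 1)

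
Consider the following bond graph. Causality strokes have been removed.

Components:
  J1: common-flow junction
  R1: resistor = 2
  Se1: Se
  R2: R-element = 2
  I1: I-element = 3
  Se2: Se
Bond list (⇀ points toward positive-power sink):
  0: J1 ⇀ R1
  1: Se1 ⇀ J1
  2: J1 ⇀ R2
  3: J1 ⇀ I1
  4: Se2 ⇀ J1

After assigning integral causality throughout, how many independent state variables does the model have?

b1 →J1  (Se1 fixes effort; stroke away)
b4 →J1  (Se2 (Se) sets effort on bond)
b3 →I1  (prefer integral on I1)
b0 →J1  (J1: bond 3 brought flow, rest push out)
b2 →J1  (J1: bond 3 brought flow, rest push out)

1  (I1 all integral)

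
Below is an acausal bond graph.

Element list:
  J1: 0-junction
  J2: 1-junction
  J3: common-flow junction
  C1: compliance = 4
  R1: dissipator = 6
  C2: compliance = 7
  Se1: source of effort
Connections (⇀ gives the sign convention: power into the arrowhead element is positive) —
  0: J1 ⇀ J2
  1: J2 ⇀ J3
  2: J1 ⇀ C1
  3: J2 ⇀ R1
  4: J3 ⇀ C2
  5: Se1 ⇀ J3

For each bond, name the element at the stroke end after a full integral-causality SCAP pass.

b5 stroke at J3  (Se1 (Se) sets effort on bond)
b2 stroke at J1  (prefer integral on C1)
b0 stroke at J2  (common-e at J1 fixed by 2)
b4 stroke at J3  (prefer integral on C2)
b1 stroke at J2  (J3 needs exactly one f-in)
b3 stroke at R1  (J2 needs exactly one f-in)

bond 0 stroke→J2
bond 1 stroke→J2
bond 2 stroke→J1
bond 3 stroke→R1
bond 4 stroke→J3
bond 5 stroke→J3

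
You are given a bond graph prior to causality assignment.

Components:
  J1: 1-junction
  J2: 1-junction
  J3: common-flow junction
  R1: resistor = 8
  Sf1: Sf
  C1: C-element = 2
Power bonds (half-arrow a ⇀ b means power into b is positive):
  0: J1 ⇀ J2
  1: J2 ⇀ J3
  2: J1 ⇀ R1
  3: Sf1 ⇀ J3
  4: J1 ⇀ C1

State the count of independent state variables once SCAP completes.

β3 stroke→Sf1  (Sf1: flow source, stroke at near end)
β1 stroke→J3  (J3: bond 3 brought flow, rest push out)
β0 stroke→J2  (J2: bond 1 brought flow, rest push out)
β2 stroke→J1  (J1: bond 0 brought flow, rest push out)
β4 stroke→J1  (J1: bond 0 brought flow, rest push out)

1  (C1 all integral)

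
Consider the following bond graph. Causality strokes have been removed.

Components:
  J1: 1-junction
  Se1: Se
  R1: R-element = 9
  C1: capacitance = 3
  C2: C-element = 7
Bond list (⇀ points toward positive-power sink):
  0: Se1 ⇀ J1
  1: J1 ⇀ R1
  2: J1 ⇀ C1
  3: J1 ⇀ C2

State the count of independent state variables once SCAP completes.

2  (C1, C2 all integral)

#0 →J1  (Se1 (Se) sets effort on bond)
#2 →J1  (C1 outputs effort q/C1)
#3 →J1  (C2: C, integral causality)
#1 →R1  (J1 needs exactly one f-in)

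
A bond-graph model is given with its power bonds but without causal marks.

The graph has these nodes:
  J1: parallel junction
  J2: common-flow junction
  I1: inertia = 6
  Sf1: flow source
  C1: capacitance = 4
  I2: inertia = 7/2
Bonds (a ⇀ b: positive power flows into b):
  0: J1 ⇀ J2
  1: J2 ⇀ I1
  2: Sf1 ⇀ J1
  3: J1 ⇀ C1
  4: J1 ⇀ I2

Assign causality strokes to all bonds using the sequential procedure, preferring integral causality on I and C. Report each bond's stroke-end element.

bond 2 |Sf1  (Sf1 fixes flow; stroke at Sf1)
bond 1 |I1  (I1: I, integral causality)
bond 0 |J2  (J2: bond 1 brought flow, rest push out)
bond 3 |J1  (prefer integral on C1)
bond 4 |I2  (common-e at J1 fixed by 3)

#0 →J2
#1 →I1
#2 →Sf1
#3 →J1
#4 →I2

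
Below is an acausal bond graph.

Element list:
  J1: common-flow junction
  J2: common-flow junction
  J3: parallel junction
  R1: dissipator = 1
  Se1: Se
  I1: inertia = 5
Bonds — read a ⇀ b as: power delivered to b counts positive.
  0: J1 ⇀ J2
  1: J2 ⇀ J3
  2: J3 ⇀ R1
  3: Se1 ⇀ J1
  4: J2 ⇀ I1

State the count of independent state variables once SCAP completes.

bond 3 stroke→J1  (Se1: effort source, stroke at far end)
bond 0 stroke→J2  (only one flow-in slot at J1)
bond 4 stroke→I1  (I1 integral (f out))
bond 1 stroke→J2  (common-f at J2 fixed by 4)
bond 2 stroke→J3  (only one effort-in slot at J3)

1  (I1 all integral)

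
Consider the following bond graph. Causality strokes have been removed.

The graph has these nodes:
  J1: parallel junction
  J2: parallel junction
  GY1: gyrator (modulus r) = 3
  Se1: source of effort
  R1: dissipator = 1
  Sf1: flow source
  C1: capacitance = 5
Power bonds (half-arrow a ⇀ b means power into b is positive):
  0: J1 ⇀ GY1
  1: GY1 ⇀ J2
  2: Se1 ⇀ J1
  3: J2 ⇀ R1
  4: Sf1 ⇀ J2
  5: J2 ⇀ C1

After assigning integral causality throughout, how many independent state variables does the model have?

1  (C1 all integral)

b2 stroke at J1  (Se1 (Se) sets effort on bond)
b4 stroke at Sf1  (source Sf1 imposes f)
b0 stroke at GY1  (J1: bond 2 brought effort, rest push out)
b1 stroke at GY1  (GY GY1: same side as bond 0)
b5 stroke at J2  (C1 integral (e out))
b3 stroke at R1  (J2: bond 5 brought effort, rest push out)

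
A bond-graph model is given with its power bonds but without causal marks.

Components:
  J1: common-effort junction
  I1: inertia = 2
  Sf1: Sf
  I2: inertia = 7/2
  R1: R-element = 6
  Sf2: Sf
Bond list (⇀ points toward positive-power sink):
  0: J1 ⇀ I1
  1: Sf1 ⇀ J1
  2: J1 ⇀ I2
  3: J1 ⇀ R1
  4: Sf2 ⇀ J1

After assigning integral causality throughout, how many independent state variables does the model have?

b1 stroke at Sf1  (Sf1: flow source, stroke at near end)
b4 stroke at Sf2  (Sf2 (Sf) sets flow on bond)
b0 stroke at I1  (I1: I, integral causality)
b2 stroke at I2  (I2 integral (f out))
b3 stroke at J1  (J1 needs exactly one e-in)

2  (I1, I2 all integral)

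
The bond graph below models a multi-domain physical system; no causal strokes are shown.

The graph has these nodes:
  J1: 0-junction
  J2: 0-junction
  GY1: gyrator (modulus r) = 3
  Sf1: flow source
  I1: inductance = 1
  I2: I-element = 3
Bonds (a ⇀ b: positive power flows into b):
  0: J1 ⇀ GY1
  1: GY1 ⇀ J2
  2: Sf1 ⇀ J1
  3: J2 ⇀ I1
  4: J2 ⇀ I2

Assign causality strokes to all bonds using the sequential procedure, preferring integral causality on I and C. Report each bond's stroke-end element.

#2 stroke at Sf1  (Sf1 fixes flow; stroke at Sf1)
#0 stroke at J1  (J1 needs exactly one e-in)
#1 stroke at J2  (GY GY1: same side as bond 0)
#3 stroke at I1  (common-e at J2 fixed by 1)
#4 stroke at I2  (common-e at J2 fixed by 1)

#0 stroke at J1
#1 stroke at J2
#2 stroke at Sf1
#3 stroke at I1
#4 stroke at I2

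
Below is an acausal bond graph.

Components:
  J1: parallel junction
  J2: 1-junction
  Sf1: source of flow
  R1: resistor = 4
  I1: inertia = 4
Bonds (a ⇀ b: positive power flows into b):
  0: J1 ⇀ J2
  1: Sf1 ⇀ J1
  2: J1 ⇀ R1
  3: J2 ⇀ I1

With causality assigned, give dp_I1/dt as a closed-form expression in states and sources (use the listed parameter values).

#1 →Sf1  (Sf1 fixes flow; stroke at Sf1)
#3 →I1  (I1 outputs flow p/I1)
#0 →J2  (common-f at J2 fixed by 3)
#2 →J1  (J1 needs exactly one e-in)

dp_I1/dt = 4*F_Sf1 - p_I1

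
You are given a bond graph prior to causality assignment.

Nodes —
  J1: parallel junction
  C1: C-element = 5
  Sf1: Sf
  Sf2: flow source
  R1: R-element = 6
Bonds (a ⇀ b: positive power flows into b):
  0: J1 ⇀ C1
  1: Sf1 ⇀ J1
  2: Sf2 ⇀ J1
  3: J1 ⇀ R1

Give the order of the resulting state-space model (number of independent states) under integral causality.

1  (C1 all integral)

b1 →Sf1  (Sf1: flow source, stroke at near end)
b2 →Sf2  (source Sf2 imposes f)
b0 →J1  (C1: C, integral causality)
b3 →R1  (0-jn J1 has e-setter on 0)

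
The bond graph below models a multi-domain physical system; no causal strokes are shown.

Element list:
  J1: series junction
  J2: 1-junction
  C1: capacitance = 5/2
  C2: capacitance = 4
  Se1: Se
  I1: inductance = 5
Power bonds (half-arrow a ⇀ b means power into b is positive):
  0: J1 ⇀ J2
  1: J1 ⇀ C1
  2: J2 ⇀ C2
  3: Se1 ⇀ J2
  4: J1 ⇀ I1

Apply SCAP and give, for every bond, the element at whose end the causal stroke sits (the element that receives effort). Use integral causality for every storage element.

bond 0 stroke→J1
bond 1 stroke→J1
bond 2 stroke→J2
bond 3 stroke→J2
bond 4 stroke→I1

bond 3 stroke→J2  (Se1: effort source, stroke at far end)
bond 1 stroke→J1  (prefer integral on C1)
bond 2 stroke→J2  (C2 outputs effort q/C2)
bond 0 stroke→J1  (closing 1-jn rule on J2)
bond 4 stroke→I1  (only one flow-in slot at J1)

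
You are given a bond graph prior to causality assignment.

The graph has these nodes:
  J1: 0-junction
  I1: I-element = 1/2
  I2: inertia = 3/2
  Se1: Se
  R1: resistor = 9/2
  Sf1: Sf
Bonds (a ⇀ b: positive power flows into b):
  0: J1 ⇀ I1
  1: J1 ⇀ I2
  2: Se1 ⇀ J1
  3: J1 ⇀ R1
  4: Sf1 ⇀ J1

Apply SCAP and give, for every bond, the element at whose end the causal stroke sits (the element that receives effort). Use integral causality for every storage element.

b2 →J1  (source Se1 imposes e)
b4 →Sf1  (Sf1: flow source, stroke at near end)
b0 →I1  (J1: bond 2 brought effort, rest push out)
b1 →I2  (0-jn J1 has e-setter on 2)
b3 →R1  (J1 effort already set via bond 2)

β0 stroke→I1
β1 stroke→I2
β2 stroke→J1
β3 stroke→R1
β4 stroke→Sf1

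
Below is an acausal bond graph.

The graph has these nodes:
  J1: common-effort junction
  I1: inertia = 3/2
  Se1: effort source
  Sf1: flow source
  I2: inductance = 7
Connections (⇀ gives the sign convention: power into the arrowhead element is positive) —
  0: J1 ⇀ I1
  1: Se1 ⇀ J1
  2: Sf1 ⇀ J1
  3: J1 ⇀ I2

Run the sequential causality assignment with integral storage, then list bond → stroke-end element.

bond 0 →I1
bond 1 →J1
bond 2 →Sf1
bond 3 →I2

β1 stroke at J1  (Se1 fixes effort; stroke away)
β2 stroke at Sf1  (Sf1: flow source, stroke at near end)
β0 stroke at I1  (J1: bond 1 brought effort, rest push out)
β3 stroke at I2  (J1: bond 1 brought effort, rest push out)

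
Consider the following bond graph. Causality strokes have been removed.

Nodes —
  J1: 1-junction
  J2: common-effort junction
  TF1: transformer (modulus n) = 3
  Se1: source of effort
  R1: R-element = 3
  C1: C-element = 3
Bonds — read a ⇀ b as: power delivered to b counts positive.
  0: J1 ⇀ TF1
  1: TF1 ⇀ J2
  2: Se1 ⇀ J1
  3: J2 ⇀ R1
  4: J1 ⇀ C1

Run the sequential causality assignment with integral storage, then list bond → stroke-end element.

β2 stroke→J1  (source Se1 imposes e)
β4 stroke→J1  (prefer integral on C1)
β0 stroke→TF1  (closing 1-jn rule on J1)
β1 stroke→J2  (TF1 one-in-one-out from 0)
β3 stroke→R1  (J2 effort already set via bond 1)

b0 →TF1
b1 →J2
b2 →J1
b3 →R1
b4 →J1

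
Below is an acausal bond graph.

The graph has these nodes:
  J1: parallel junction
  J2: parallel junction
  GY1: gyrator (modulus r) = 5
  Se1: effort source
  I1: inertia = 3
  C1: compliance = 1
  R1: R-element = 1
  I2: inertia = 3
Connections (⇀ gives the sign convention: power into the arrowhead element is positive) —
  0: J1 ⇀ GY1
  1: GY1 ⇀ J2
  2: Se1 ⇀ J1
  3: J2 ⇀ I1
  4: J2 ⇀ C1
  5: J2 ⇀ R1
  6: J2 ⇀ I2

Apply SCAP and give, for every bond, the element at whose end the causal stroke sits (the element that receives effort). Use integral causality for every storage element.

#2 |J1  (Se1 (Se) sets effort on bond)
#0 |GY1  (0-jn J1 has e-setter on 2)
#1 |GY1  (through GY1, causality inverts; strokes same side of GY1)
#3 |I1  (I1 outputs flow p/I1)
#4 |J2  (prefer integral on C1)
#5 |R1  (J2 effort already set via bond 4)
#6 |I2  (0-jn J2 has e-setter on 4)

b0 stroke→GY1
b1 stroke→GY1
b2 stroke→J1
b3 stroke→I1
b4 stroke→J2
b5 stroke→R1
b6 stroke→I2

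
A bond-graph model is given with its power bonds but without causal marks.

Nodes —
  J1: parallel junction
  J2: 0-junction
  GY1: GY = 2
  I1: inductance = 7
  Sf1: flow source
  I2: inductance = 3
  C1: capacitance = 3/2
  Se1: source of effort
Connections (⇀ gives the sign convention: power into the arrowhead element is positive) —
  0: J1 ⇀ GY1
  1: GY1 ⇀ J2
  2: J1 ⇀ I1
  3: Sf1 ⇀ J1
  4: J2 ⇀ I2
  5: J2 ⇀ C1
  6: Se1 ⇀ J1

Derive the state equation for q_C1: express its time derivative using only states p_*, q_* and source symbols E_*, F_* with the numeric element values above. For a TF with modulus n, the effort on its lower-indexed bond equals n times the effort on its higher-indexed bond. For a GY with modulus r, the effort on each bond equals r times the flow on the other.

dq_C1/dt = E_Se1/2 - p_I2/3

#3 |Sf1  (Sf1 (Sf) sets flow on bond)
#6 |J1  (source Se1 imposes e)
#0 |GY1  (J1: bond 6 brought effort, rest push out)
#2 |I1  (J1 effort already set via bond 6)
#1 |GY1  (through GY1, causality inverts; strokes same side of GY1)
#4 |I2  (prefer integral on I2)
#5 |J2  (J2: last free bond brings effort in)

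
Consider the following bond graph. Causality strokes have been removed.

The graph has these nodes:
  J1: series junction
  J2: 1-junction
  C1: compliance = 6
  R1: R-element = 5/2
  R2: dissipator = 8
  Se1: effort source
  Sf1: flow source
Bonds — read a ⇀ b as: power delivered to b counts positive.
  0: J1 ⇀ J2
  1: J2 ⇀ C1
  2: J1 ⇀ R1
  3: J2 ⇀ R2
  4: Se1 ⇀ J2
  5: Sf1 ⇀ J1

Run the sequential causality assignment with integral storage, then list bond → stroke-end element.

β0 |J1
β1 |J2
β2 |J1
β3 |J2
β4 |J2
β5 |Sf1

β4 →J2  (Se1 fixes effort; stroke away)
β5 →Sf1  (Sf1: flow source, stroke at near end)
β0 →J1  (1-jn J1 has f-setter on 5)
β2 →J1  (J1: bond 5 brought flow, rest push out)
β1 →J2  (1-jn J2 has f-setter on 0)
β3 →J2  (J2 flow already set via bond 0)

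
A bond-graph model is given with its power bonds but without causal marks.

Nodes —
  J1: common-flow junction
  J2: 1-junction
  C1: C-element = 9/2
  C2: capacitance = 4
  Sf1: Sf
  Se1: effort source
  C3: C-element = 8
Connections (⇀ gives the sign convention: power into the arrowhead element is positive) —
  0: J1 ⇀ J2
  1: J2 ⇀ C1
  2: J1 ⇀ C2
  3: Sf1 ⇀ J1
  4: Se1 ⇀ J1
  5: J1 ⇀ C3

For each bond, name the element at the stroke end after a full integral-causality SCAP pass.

bond 0 →J1
bond 1 →J2
bond 2 →J1
bond 3 →Sf1
bond 4 →J1
bond 5 →J1

bond 3 stroke at Sf1  (Sf1 fixes flow; stroke at Sf1)
bond 4 stroke at J1  (Se1: effort source, stroke at far end)
bond 0 stroke at J1  (common-f at J1 fixed by 3)
bond 2 stroke at J1  (J1: bond 3 brought flow, rest push out)
bond 5 stroke at J1  (J1: bond 3 brought flow, rest push out)
bond 1 stroke at J2  (common-f at J2 fixed by 0)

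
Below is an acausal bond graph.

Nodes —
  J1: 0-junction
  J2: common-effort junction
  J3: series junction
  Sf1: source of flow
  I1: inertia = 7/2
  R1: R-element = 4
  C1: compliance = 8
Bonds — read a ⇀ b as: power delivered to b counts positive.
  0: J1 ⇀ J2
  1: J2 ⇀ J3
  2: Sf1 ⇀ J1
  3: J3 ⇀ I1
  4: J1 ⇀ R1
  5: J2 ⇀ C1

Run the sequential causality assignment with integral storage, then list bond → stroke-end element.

b2 stroke→Sf1  (source Sf1 imposes f)
b3 stroke→I1  (I1 integral (f out))
b1 stroke→J3  (1-jn J3 has f-setter on 3)
b5 stroke→J2  (C1: C, integral causality)
b0 stroke→J1  (J2 effort already set via bond 5)
b4 stroke→R1  (0-jn J1 has e-setter on 0)

β0 stroke at J1
β1 stroke at J3
β2 stroke at Sf1
β3 stroke at I1
β4 stroke at R1
β5 stroke at J2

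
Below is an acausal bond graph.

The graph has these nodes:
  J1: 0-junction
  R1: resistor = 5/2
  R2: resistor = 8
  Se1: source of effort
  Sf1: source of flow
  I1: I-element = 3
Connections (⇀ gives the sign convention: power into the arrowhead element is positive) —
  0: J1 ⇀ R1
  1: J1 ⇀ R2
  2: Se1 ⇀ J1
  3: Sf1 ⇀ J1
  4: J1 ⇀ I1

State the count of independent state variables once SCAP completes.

1  (I1 all integral)

b2 |J1  (source Se1 imposes e)
b3 |Sf1  (Sf1: flow source, stroke at near end)
b0 |R1  (J1 effort already set via bond 2)
b1 |R2  (common-e at J1 fixed by 2)
b4 |I1  (0-jn J1 has e-setter on 2)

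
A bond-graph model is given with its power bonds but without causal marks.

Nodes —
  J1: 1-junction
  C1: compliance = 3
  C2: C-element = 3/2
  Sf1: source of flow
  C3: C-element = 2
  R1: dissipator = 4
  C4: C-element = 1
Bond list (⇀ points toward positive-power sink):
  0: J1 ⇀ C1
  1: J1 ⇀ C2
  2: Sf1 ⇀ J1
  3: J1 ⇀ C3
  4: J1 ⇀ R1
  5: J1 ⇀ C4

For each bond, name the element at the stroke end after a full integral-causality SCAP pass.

bond 0 stroke at J1
bond 1 stroke at J1
bond 2 stroke at Sf1
bond 3 stroke at J1
bond 4 stroke at J1
bond 5 stroke at J1

#2 stroke→Sf1  (Sf1: flow source, stroke at near end)
#0 stroke→J1  (J1 flow already set via bond 2)
#1 stroke→J1  (J1: bond 2 brought flow, rest push out)
#3 stroke→J1  (J1: bond 2 brought flow, rest push out)
#4 stroke→J1  (J1 flow already set via bond 2)
#5 stroke→J1  (J1 flow already set via bond 2)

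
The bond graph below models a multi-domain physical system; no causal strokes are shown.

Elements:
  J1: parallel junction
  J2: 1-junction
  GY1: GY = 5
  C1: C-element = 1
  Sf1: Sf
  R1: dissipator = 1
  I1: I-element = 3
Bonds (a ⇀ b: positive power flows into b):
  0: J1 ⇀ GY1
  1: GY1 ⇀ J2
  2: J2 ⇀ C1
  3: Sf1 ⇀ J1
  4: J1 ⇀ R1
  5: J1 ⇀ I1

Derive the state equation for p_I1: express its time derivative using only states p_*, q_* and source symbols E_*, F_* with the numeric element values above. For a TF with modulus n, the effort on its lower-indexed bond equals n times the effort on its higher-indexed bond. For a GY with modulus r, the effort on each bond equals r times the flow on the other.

bond 3 stroke→Sf1  (Sf1 (Sf) sets flow on bond)
bond 2 stroke→J2  (C1 integral (e out))
bond 1 stroke→GY1  (closing 1-jn rule on J2)
bond 0 stroke→GY1  (GY GY1: same side as bond 1)
bond 5 stroke→I1  (prefer integral on I1)
bond 4 stroke→J1  (J1 needs exactly one e-in)

dp_I1/dt = F_Sf1 - p_I1/3 - q_C1/5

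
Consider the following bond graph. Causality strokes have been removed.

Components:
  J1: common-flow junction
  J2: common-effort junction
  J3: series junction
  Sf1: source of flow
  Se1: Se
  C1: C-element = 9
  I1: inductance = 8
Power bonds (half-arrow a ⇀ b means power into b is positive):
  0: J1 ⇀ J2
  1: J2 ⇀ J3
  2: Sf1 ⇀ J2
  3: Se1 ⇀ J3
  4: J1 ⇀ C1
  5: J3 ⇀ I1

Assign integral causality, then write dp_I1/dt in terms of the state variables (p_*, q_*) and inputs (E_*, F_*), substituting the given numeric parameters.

dp_I1/dt = E_Se1 - q_C1/9

β2 stroke at Sf1  (Sf1 (Sf) sets flow on bond)
β3 stroke at J3  (Se1 fixes effort; stroke away)
β4 stroke at J1  (C1: C, integral causality)
β0 stroke at J2  (J1: last free bond brings flow in)
β1 stroke at J3  (J2: bond 0 brought effort, rest push out)
β5 stroke at I1  (J3 needs exactly one f-in)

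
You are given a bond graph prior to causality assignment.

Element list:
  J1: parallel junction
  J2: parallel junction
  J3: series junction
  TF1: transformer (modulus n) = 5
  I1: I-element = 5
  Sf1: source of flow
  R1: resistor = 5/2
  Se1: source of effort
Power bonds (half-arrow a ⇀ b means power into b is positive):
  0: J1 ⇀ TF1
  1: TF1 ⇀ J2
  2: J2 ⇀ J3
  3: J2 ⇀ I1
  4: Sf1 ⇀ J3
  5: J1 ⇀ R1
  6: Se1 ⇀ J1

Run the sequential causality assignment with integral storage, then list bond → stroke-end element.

β0 stroke at TF1
β1 stroke at J2
β2 stroke at J3
β3 stroke at I1
β4 stroke at Sf1
β5 stroke at R1
β6 stroke at J1

b4 stroke at Sf1  (source Sf1 imposes f)
b6 stroke at J1  (Se1 fixes effort; stroke away)
b0 stroke at TF1  (J1 effort already set via bond 6)
b5 stroke at R1  (0-jn J1 has e-setter on 6)
b2 stroke at J3  (J3: bond 4 brought flow, rest push out)
b1 stroke at J2  (TF1: transformer flips bond 0)
b3 stroke at I1  (J2: bond 1 brought effort, rest push out)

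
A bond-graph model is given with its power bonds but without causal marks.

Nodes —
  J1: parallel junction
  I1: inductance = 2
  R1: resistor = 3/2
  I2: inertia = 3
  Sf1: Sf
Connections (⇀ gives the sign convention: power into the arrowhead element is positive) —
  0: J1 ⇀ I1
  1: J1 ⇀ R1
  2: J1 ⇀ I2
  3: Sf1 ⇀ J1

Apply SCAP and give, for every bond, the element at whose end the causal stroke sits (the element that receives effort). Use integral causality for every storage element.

β0 |I1
β1 |J1
β2 |I2
β3 |Sf1

b3 stroke at Sf1  (Sf1 fixes flow; stroke at Sf1)
b0 stroke at I1  (I1 outputs flow p/I1)
b2 stroke at I2  (I2 outputs flow p/I2)
b1 stroke at J1  (closing 0-jn rule on J1)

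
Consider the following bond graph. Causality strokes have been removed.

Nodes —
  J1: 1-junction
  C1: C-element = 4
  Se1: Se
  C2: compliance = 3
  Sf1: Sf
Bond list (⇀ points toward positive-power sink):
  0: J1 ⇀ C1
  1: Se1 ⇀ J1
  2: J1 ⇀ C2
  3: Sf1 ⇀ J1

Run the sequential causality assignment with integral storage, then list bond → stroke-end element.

bond 0 stroke→J1
bond 1 stroke→J1
bond 2 stroke→J1
bond 3 stroke→Sf1

#1 |J1  (Se1 fixes effort; stroke away)
#3 |Sf1  (Sf1 (Sf) sets flow on bond)
#0 |J1  (J1: bond 3 brought flow, rest push out)
#2 |J1  (1-jn J1 has f-setter on 3)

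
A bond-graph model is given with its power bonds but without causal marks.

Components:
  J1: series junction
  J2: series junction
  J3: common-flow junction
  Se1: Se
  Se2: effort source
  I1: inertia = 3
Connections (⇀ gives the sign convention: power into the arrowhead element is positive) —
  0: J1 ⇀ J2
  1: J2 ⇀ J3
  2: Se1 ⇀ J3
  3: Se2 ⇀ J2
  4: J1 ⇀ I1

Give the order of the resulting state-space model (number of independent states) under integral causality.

1  (I1 all integral)

b2 →J3  (Se1 (Se) sets effort on bond)
b3 →J2  (Se2 fixes effort; stroke away)
b1 →J2  (J3 needs exactly one f-in)
b0 →J1  (J2 needs exactly one f-in)
b4 →I1  (closing 1-jn rule on J1)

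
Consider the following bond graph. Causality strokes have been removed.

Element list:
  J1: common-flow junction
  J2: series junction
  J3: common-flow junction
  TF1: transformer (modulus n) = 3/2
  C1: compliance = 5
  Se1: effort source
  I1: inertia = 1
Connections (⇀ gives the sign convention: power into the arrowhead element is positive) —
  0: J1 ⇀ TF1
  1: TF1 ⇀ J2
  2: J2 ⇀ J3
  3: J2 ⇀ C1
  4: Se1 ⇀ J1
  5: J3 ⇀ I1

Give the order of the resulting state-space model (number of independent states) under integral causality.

bond 4 stroke at J1  (Se1 (Se) sets effort on bond)
bond 0 stroke at TF1  (only one flow-in slot at J1)
bond 1 stroke at J2  (through TF1, causality passes straight; one stroke at TF1)
bond 3 stroke at J2  (C1 outputs effort q/C1)
bond 2 stroke at J3  (only one flow-in slot at J2)
bond 5 stroke at I1  (only one flow-in slot at J3)

2  (C1, I1 all integral)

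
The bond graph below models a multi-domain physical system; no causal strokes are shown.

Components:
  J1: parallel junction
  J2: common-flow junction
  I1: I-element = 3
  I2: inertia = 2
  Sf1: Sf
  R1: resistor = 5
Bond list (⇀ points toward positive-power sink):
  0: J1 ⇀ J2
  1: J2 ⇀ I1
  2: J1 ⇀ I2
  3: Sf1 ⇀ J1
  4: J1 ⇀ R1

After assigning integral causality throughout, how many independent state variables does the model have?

2  (I1, I2 all integral)

b3 stroke→Sf1  (source Sf1 imposes f)
b1 stroke→I1  (prefer integral on I1)
b0 stroke→J2  (J2 flow already set via bond 1)
b2 stroke→I2  (I2 outputs flow p/I2)
b4 stroke→J1  (J1: last free bond brings effort in)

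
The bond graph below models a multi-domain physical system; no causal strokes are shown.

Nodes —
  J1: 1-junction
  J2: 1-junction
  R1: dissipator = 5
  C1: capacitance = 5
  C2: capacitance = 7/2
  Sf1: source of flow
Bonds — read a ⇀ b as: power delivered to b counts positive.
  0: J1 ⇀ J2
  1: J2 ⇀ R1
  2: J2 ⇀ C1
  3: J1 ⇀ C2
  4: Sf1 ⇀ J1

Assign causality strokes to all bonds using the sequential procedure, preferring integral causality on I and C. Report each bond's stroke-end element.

β4 |Sf1  (Sf1 fixes flow; stroke at Sf1)
β0 |J1  (common-f at J1 fixed by 4)
β3 |J1  (J1 flow already set via bond 4)
β1 |J2  (J2 flow already set via bond 0)
β2 |J2  (common-f at J2 fixed by 0)

β0 stroke→J1
β1 stroke→J2
β2 stroke→J2
β3 stroke→J1
β4 stroke→Sf1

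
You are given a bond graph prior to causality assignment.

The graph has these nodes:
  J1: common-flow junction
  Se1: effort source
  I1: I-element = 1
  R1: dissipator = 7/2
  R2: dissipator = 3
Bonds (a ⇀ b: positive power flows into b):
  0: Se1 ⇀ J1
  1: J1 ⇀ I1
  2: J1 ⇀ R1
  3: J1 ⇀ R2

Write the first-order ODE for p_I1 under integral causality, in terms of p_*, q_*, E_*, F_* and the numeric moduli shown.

bond 0 →J1  (source Se1 imposes e)
bond 1 →I1  (prefer integral on I1)
bond 2 →J1  (common-f at J1 fixed by 1)
bond 3 →J1  (J1: bond 1 brought flow, rest push out)

dp_I1/dt = E_Se1 - 13*p_I1/2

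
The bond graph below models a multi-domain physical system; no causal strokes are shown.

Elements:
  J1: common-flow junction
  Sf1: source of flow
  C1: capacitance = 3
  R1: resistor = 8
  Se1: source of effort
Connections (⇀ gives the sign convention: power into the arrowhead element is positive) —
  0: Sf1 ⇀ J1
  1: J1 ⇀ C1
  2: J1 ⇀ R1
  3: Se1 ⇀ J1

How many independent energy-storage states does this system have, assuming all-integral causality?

#0 stroke→Sf1  (Sf1 (Sf) sets flow on bond)
#3 stroke→J1  (Se1 fixes effort; stroke away)
#1 stroke→J1  (common-f at J1 fixed by 0)
#2 stroke→J1  (J1 flow already set via bond 0)

1  (C1 all integral)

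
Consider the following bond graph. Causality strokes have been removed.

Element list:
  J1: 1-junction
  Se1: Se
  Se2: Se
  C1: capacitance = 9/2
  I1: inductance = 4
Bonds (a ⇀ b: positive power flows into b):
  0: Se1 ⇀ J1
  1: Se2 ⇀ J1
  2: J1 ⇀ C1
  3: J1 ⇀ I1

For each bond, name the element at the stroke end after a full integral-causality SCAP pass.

b0 |J1  (source Se1 imposes e)
b1 |J1  (Se2: effort source, stroke at far end)
b2 |J1  (prefer integral on C1)
b3 |I1  (only one flow-in slot at J1)

β0 →J1
β1 →J1
β2 →J1
β3 →I1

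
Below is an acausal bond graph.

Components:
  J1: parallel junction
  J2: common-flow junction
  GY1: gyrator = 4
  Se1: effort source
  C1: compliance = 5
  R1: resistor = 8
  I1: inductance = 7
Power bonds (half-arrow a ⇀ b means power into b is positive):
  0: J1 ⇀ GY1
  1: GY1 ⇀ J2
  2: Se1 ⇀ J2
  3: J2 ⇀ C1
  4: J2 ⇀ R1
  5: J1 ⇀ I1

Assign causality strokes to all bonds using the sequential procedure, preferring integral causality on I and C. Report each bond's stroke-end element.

b2 stroke→J2  (Se1: effort source, stroke at far end)
b3 stroke→J2  (C1 outputs effort q/C1)
b5 stroke→I1  (I1 integral (f out))
b0 stroke→J1  (J1 needs exactly one e-in)
b1 stroke→J2  (GY GY1: same side as bond 0)
b4 stroke→R1  (only one flow-in slot at J2)

#0 →J1
#1 →J2
#2 →J2
#3 →J2
#4 →R1
#5 →I1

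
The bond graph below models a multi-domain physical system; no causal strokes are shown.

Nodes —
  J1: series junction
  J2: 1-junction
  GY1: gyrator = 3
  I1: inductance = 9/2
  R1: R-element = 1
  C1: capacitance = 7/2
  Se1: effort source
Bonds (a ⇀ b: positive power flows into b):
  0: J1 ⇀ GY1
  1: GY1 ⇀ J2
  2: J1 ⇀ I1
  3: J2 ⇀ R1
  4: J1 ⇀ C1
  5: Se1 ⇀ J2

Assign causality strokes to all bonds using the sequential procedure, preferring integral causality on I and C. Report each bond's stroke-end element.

bond 0 stroke at J1
bond 1 stroke at J2
bond 2 stroke at I1
bond 3 stroke at R1
bond 4 stroke at J1
bond 5 stroke at J2

b5 →J2  (source Se1 imposes e)
b2 →I1  (prefer integral on I1)
b0 →J1  (common-f at J1 fixed by 2)
b4 →J1  (J1: bond 2 brought flow, rest push out)
b1 →J2  (GY1: gyrator matches bond 0)
b3 →R1  (closing 1-jn rule on J2)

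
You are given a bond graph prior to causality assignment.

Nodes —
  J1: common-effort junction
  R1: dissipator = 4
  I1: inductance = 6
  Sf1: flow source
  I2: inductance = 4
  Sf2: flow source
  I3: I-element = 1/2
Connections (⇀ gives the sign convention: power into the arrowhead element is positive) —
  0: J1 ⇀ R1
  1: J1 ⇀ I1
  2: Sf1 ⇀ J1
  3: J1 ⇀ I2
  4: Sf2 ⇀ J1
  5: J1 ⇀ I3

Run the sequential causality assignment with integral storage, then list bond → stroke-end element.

bond 0 stroke→J1
bond 1 stroke→I1
bond 2 stroke→Sf1
bond 3 stroke→I2
bond 4 stroke→Sf2
bond 5 stroke→I3

bond 2 stroke at Sf1  (Sf1 fixes flow; stroke at Sf1)
bond 4 stroke at Sf2  (Sf2 fixes flow; stroke at Sf2)
bond 1 stroke at I1  (I1 integral (f out))
bond 3 stroke at I2  (I2 integral (f out))
bond 5 stroke at I3  (I3: I, integral causality)
bond 0 stroke at J1  (J1 needs exactly one e-in)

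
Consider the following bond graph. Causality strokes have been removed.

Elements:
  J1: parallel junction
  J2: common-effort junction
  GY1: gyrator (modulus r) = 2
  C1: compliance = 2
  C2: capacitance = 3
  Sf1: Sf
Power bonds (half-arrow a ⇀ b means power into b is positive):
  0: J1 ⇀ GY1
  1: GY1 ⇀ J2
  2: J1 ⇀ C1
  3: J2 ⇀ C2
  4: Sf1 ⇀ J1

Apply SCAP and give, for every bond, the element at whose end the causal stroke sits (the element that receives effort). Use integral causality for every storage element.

b4 |Sf1  (Sf1: flow source, stroke at near end)
b2 |J1  (prefer integral on C1)
b0 |GY1  (J1: bond 2 brought effort, rest push out)
b1 |GY1  (GY1 both-in/both-out from 0)
b3 |J2  (closing 0-jn rule on J2)

b0 stroke→GY1
b1 stroke→GY1
b2 stroke→J1
b3 stroke→J2
b4 stroke→Sf1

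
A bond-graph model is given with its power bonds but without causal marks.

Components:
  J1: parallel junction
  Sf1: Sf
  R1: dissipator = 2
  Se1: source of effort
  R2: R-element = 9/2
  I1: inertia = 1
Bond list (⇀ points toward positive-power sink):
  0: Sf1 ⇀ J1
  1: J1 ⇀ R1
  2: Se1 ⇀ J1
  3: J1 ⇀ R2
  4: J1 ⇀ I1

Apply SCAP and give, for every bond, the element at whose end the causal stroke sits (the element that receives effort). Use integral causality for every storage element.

β0 stroke at Sf1  (source Sf1 imposes f)
β2 stroke at J1  (Se1 fixes effort; stroke away)
β1 stroke at R1  (0-jn J1 has e-setter on 2)
β3 stroke at R2  (J1 effort already set via bond 2)
β4 stroke at I1  (J1 effort already set via bond 2)

β0 stroke→Sf1
β1 stroke→R1
β2 stroke→J1
β3 stroke→R2
β4 stroke→I1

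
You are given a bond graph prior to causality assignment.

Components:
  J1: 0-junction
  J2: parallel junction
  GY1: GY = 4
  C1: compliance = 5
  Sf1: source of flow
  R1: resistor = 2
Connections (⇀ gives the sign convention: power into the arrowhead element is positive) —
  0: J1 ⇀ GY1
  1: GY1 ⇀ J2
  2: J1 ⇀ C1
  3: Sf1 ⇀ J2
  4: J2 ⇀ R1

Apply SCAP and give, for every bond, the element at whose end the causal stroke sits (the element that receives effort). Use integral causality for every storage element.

b0 stroke→GY1
b1 stroke→GY1
b2 stroke→J1
b3 stroke→Sf1
b4 stroke→J2

β3 stroke at Sf1  (Sf1: flow source, stroke at near end)
β2 stroke at J1  (C1: C, integral causality)
β0 stroke at GY1  (common-e at J1 fixed by 2)
β1 stroke at GY1  (GY GY1: same side as bond 0)
β4 stroke at J2  (J2: last free bond brings effort in)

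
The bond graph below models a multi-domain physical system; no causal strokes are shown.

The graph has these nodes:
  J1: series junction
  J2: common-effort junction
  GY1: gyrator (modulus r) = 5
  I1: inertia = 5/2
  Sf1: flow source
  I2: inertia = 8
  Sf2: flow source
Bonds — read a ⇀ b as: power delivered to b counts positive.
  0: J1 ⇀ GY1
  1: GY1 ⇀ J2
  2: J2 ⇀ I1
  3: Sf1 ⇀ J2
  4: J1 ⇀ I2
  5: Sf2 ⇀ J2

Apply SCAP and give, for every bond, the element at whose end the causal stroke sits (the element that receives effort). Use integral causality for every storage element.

β3 →Sf1  (Sf1 fixes flow; stroke at Sf1)
β5 →Sf2  (source Sf2 imposes f)
β2 →I1  (I1: I, integral causality)
β1 →J2  (closing 0-jn rule on J2)
β0 →J1  (through GY1, causality inverts; strokes same side of GY1)
β4 →I2  (J1 needs exactly one f-in)

bond 0 stroke→J1
bond 1 stroke→J2
bond 2 stroke→I1
bond 3 stroke→Sf1
bond 4 stroke→I2
bond 5 stroke→Sf2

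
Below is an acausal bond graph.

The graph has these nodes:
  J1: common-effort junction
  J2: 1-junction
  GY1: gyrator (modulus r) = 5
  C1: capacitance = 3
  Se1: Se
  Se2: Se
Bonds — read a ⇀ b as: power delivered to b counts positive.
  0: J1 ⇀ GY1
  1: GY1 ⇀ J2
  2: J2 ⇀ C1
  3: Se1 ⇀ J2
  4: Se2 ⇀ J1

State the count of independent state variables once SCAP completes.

1  (C1 all integral)

b3 |J2  (Se1: effort source, stroke at far end)
b4 |J1  (Se2: effort source, stroke at far end)
b0 |GY1  (common-e at J1 fixed by 4)
b1 |GY1  (GY1: gyrator matches bond 0)
b2 |J2  (common-f at J2 fixed by 1)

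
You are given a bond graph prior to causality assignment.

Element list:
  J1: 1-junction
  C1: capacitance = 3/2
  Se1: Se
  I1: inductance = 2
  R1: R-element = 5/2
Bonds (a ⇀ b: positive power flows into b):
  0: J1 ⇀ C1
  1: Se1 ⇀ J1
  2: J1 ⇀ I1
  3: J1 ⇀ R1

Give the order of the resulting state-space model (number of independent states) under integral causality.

β1 stroke→J1  (Se1 (Se) sets effort on bond)
β0 stroke→J1  (C1 outputs effort q/C1)
β2 stroke→I1  (I1: I, integral causality)
β3 stroke→J1  (common-f at J1 fixed by 2)

2  (C1, I1 all integral)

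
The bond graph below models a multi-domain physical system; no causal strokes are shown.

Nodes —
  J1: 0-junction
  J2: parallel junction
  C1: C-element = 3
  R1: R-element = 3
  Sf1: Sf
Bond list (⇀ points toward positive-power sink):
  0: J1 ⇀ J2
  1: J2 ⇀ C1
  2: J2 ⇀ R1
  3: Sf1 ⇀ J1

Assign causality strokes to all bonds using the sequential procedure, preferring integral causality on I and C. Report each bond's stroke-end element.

#3 stroke at Sf1  (Sf1 fixes flow; stroke at Sf1)
#0 stroke at J1  (J1: last free bond brings effort in)
#1 stroke at J2  (C1 outputs effort q/C1)
#2 stroke at R1  (J2 effort already set via bond 1)

b0 →J1
b1 →J2
b2 →R1
b3 →Sf1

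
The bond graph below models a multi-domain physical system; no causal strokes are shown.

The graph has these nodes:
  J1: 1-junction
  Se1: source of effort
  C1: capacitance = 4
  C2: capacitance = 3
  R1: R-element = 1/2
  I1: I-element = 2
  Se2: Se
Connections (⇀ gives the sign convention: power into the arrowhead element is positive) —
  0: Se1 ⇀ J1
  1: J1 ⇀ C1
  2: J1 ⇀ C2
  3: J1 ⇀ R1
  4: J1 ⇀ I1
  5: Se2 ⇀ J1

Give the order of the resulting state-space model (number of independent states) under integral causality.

bond 0 stroke→J1  (source Se1 imposes e)
bond 5 stroke→J1  (Se2 (Se) sets effort on bond)
bond 1 stroke→J1  (C1 outputs effort q/C1)
bond 2 stroke→J1  (prefer integral on C2)
bond 4 stroke→I1  (I1 integral (f out))
bond 3 stroke→J1  (common-f at J1 fixed by 4)

3  (C1, C2, I1 all integral)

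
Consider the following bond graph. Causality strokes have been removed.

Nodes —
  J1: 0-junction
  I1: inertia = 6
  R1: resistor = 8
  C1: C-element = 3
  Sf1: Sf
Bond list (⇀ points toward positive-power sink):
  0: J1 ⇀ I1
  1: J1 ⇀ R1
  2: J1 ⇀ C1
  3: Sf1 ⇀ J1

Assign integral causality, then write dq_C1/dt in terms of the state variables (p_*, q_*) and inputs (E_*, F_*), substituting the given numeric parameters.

dq_C1/dt = F_Sf1 - p_I1/6 - q_C1/24

b3 stroke at Sf1  (source Sf1 imposes f)
b0 stroke at I1  (I1: I, integral causality)
b2 stroke at J1  (prefer integral on C1)
b1 stroke at R1  (0-jn J1 has e-setter on 2)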